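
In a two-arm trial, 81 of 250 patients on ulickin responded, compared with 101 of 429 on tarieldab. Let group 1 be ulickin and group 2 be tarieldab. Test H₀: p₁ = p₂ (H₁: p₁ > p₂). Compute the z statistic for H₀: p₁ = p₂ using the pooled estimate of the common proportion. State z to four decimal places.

z = 2.5130

p̂₁ = 81/250 = 0.324000, p̂₂ = 101/429 = 0.235431.
Pooled p̂ = (81+101)/(250+429) = 182/679 = 0.268041.
SE = √(p̂(1−p̂)(1/n₁+1/n₂)) = √(0.268041·0.731959·0.006331) = √(0.00124211) = 0.035244.
z = (0.324000 − 0.235431)/0.035244 = 0.088569/0.035244 = 2.5130.
p-value = P(Z > 2.513) ≈ 0.0060.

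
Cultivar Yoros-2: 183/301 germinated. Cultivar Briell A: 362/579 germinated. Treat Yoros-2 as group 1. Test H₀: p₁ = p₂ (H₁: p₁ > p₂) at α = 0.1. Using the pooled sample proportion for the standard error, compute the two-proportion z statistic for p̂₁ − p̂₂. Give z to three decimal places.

z = -0.500

p̂₁ = 183/301 ≈ 0.60797, p̂₂ = 362/579 ≈ 0.62522.
Pooled p̂ = (183+362)/(301+579) = 545/880 = 0.61932.
SE = √(0.235763 × 0.00504937) = 0.03450.
z = (0.60797 − 0.62522)/0.03450 = -0.01725/0.03450 = -0.500.
p-value = P(Z > -0.500) ≈ 0.6914. With α = 0.1, fail to reject H₀.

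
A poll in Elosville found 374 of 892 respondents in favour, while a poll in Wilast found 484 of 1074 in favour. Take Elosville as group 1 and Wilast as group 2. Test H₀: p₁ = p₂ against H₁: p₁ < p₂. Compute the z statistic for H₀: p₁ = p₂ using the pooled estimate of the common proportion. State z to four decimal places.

z = -1.3963

p̂₁ = 374/892 ≈ 0.4192825, p̂₂ = 484/1074 ≈ 0.4506518.
Pooled p̂ = (374+484)/(892+1074) = 858/1966 = 0.4364191.
SE = √(0.245957 × 0.00205217) = 0.0224666.
z = (0.4192825 − 0.4506518)/0.0224666 = -0.0313693/0.0224666 = -1.3963.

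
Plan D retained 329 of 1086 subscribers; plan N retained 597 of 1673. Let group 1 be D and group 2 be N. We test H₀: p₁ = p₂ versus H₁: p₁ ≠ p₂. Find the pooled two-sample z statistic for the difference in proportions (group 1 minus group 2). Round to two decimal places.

z = -2.93

p̂₁ = 329/1086 = 0.3029, p̂₂ = 597/1673 = 0.3568.
Pooled p̂ = (329+597)/(1086+1673) = 926/2759 = 0.3356.
SE = √(0.222982 × 0.00151854) = 0.0184.
z = (0.3029 − 0.3568)/0.0184 = -0.0539/0.0184 = -2.93.
p-value = 2·P(Z > 2.929) ≈ 0.0034.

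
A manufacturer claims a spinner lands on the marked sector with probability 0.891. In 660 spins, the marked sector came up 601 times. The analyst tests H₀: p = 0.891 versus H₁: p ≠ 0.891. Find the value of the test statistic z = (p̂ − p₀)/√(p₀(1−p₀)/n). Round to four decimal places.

p̂ = 601/660 = 0.9106061.
Standard error under H₀: √(0.891×0.109/660) = 0.0121305.
z = (0.9106061 − 0.891)/0.0121305 = 0.0196061/0.0121305 = 1.6163.

z = 1.6163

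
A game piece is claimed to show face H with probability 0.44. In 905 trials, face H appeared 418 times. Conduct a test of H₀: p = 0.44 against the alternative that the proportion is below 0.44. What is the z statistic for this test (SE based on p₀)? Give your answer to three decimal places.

p̂ = 418/905 ≈ 0.46188.
Under H₀, SE = √(0.44·0.56/905) = √(0.000272265) = 0.01650.
z = (0.46188 − 0.44)/0.01650 = 0.02188/0.01650 = 1.326.

z = 1.326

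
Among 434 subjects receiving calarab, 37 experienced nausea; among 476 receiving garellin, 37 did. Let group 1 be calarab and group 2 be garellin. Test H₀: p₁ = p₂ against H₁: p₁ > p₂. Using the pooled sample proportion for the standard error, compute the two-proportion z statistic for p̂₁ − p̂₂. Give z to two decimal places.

p̂₁ = 37/434 = 0.08525, p̂₂ = 37/476 = 0.07773.
Pooled p̂ = (37+37)/(434+476) = 74/910 = 0.08132.
SE = √(p̂(1−p̂)(1/n₁+1/n₂)) = √(0.08132·0.91868·0.00440499) = √(0.000329079) = 0.01814.
z = (0.08525 − 0.07773)/0.01814 = 0.00752/0.01814 = 0.41.

z = 0.41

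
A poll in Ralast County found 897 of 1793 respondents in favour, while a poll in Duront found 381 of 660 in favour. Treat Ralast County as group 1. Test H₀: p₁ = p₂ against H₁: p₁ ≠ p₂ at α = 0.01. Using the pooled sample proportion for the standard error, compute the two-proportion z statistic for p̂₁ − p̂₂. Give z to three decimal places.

z = -3.385

p̂₁ = 897/1793 = 0.500279, p̂₂ = 381/660 = 0.577273.
Pooled p̂ = (897+381)/(1793+660) = 1278/2453 = 0.520995.
SE = √(p̂(1−p̂)(1/n₁+1/n₂)) = √(0.520995·0.479005·0.00207288) = √(0.000517305) = 0.022744.
z = (0.500279 − 0.577273)/0.022744 = -0.076994/0.022744 = -3.385.
Two-sided p-value ≈ 2·Φ(−3.385) = 0.0007. With α = 0.01, reject H₀.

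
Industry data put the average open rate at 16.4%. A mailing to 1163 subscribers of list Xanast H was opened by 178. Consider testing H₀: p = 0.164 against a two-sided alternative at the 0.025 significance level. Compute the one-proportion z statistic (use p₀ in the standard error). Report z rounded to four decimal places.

z = -1.0083

p̂ = 178/1163 = 0.153052.
SE = √(p₀(1−p₀)/n) = √(0.1371/1163) = 0.010858.
z = (0.153052 − 0.164)/0.010858 = -0.010948/0.010858 = -1.0083.
p-value = 2·P(Z > 1.008) ≈ 0.3133; since p > α = 0.025, fail to reject H₀.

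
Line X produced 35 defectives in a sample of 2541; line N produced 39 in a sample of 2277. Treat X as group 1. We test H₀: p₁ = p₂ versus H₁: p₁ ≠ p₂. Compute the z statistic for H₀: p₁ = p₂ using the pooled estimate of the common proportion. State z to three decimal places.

p̂₁ = 35/2541 = 0.013774, p̂₂ = 39/2277 = 0.017128.
Pooled p̂ = (35+39)/(2541+2277) = 74/4818 = 0.015359.
SE = √(p̂(1−p̂)(1/n₁+1/n₂)) = √(0.015359·0.984641·0.00083272) = √(1.25934e-05) = 0.003549.
z = (0.013774 − 0.017128)/0.003549 = -0.003354/0.003549 = -0.945.
p-value = 2·P(Z > 0.945) ≈ 0.3446.

z = -0.945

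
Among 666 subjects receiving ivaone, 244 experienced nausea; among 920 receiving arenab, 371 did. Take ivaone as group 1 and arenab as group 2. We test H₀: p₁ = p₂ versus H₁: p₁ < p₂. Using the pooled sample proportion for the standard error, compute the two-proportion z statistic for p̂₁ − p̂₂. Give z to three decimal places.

z = -1.488

p̂₁ = 244/666 = 0.36637, p̂₂ = 371/920 = 0.40326.
Pooled p̂ = (244+371)/(666+920) = 615/1586 = 0.38777.
SE = √(0.237404 × 0.00258846) = 0.02479.
z = (0.36637 − 0.40326)/0.02479 = -0.03689/0.02479 = -1.488.
p-value = P(Z < -1.488) ≈ 0.0683.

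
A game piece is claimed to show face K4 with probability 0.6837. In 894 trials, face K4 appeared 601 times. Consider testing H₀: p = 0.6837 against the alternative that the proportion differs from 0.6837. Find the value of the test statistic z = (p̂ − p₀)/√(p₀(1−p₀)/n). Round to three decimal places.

z = -0.736

p̂ = 601/894 = 0.67226.
SE = √(p₀(1−p₀)/n) = √(0.21625/894) = 0.01555.
z = (0.67226 − 0.6837)/0.01555 = -0.01144/0.01555 = -0.736.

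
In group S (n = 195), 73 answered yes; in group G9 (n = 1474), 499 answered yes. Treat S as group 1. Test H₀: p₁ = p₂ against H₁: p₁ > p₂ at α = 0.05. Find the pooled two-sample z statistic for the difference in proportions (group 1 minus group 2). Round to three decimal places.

p̂₁ = 73/195 ≈ 0.37436, p̂₂ = 499/1474 ≈ 0.33853.
Pooled p̂ = (73+499)/(195+1474) = 572/1669 = 0.34272.
SE = √(0.225263 × 0.00580663) = 0.03617.
z = (0.37436 − 0.33853)/0.03617 = 0.03583/0.03617 = 0.991.
p-value = P(Z > 0.991) ≈ 0.1610; since p > α = 0.05, fail to reject H₀.

z = 0.991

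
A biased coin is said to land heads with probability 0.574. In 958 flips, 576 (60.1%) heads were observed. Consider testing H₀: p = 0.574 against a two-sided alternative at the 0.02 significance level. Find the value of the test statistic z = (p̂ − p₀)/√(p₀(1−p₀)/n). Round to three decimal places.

z = 1.706

p̂ = 576/958 ≈ 0.601253.
SE = √(p₀(1−p₀)/n) = √(0.24452/958) = 0.015976.
z = (0.601253 − 0.574)/0.015976 = 0.027253/0.015976 = 1.706.
Two-sided p-value ≈ 2·Φ(−1.706) = 0.0880; since p > α = 0.02, fail to reject H₀.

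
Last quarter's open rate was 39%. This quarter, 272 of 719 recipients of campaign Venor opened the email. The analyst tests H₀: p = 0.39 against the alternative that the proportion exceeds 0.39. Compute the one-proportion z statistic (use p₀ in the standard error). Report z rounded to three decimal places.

z = -0.643

p̂ = 272/719 = 0.37830.
Standard error under H₀: √(0.39×0.61/719) = 0.01819.
z = (0.37830 − 0.39)/0.01819 = -0.01170/0.01819 = -0.643.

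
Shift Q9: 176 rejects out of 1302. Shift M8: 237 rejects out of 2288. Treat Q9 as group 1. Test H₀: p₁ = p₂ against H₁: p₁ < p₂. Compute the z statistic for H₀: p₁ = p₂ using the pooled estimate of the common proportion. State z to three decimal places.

p̂₁ = 176/1302 = 0.13518, p̂₂ = 237/2288 = 0.10358.
Pooled p̂ = (176+237)/(1302+2288) = 413/3590 = 0.11504.
SE = √(0.101807 × 0.00120511) = 0.01108.
z = (0.13518 − 0.10358)/0.01108 = 0.03160/0.01108 = 2.852.
p-value = P(Z < 2.852) ≈ 0.9978.

z = 2.852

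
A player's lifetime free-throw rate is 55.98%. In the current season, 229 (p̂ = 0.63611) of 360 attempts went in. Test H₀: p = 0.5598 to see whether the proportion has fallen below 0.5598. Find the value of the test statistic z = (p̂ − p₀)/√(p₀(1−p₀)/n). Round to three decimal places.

z = 2.917

p̂ = 229/360 = 0.63611.
Under H₀, SE = √(0.5598·0.4402/360) = √(0.000684511) = 0.02616.
z = (0.63611 − 0.5598)/0.02616 = 0.07631/0.02616 = 2.917.
p-value = P(Z < 2.917) ≈ 0.9982.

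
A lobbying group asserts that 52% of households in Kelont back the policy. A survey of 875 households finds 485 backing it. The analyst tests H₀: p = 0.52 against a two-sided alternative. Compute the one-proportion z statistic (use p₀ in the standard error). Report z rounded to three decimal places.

z = 2.030

p̂ = 485/875 ≈ 0.55429.
Standard error under H₀: √(0.52×0.48/875) = 0.01689.
z = (0.55429 − 0.52)/0.01689 = 0.03429/0.01689 = 2.030.
Two-sided p-value ≈ 2·Φ(−2.030) = 0.0424.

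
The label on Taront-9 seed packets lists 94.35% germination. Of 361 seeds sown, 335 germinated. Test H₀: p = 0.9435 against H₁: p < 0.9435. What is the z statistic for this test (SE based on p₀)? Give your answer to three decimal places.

p̂ = 335/361 = 0.92798.
Standard error under H₀: √(0.9435×0.0565/361) = 0.01215.
z = (0.92798 − 0.9435)/0.01215 = -0.01552/0.01215 = -1.277.

z = -1.277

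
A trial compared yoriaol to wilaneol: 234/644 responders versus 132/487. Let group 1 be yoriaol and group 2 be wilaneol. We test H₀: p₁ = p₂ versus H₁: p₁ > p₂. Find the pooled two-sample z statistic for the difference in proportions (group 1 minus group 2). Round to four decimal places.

p̂₁ = 234/644 = 0.363354, p̂₂ = 132/487 = 0.271047.
Pooled p̂ = (234+132)/(644+487) = 366/1131 = 0.323607.
SE = √(0.218886 × 0.00360618) = 0.028095.
z = (0.363354 − 0.271047)/0.028095 = 0.092307/0.028095 = 3.2855.
p-value = P(Z > 3.285) ≈ 0.0005.

z = 3.2855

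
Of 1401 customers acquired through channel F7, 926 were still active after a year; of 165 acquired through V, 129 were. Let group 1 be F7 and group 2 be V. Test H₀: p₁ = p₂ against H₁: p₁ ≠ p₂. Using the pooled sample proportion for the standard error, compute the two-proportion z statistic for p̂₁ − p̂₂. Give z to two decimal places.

z = -3.13

p̂₁ = 926/1401 ≈ 0.6610, p̂₂ = 129/165 ≈ 0.7818.
Pooled p̂ = (926+129)/(1401+165) = 1055/1566 = 0.6737.
SE = √(0.219831 × 0.00677438) = 0.0386.
z = (0.6610 − 0.7818)/0.0386 = -0.1208/0.0386 = -3.13.
p-value = 2·P(Z > 3.132) ≈ 0.0017.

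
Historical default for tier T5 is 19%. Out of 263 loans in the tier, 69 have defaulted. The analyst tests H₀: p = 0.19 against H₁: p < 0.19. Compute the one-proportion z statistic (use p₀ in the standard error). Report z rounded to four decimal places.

p̂ = 69/263 = 0.262357.
SE = √(p₀(1−p₀)/n) = √(0.1539/263) = 0.024190.
z = (0.262357 − 0.19)/0.024190 = 0.072357/0.024190 = 2.9912.

z = 2.9912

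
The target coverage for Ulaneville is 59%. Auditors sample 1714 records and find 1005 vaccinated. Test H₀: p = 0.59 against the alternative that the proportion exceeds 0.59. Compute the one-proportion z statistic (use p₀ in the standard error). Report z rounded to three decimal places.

z = -0.307

p̂ = 1005/1714 = 0.58635.
Standard error under H₀: √(0.59×0.41/1714) = 0.01188.
z = (0.58635 − 0.59)/0.01188 = -0.00365/0.01188 = -0.307.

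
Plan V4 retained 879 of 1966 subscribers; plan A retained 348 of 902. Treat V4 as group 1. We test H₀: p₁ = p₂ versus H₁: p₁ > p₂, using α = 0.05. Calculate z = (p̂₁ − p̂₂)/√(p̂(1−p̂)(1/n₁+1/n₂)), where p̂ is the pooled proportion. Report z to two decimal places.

p̂₁ = 879/1966 = 0.4471, p̂₂ = 348/902 = 0.3858.
Pooled p̂ = (879+348)/(1966+902) = 1227/2868 = 0.4278.
SE = √(0.244791 × 0.00161729) = 0.0199.
z = (0.4471 − 0.3858)/0.0199 = 0.0613/0.0199 = 3.08.
p-value = P(Z > 3.080) ≈ 0.0010; since p < α = 0.05, reject H₀.

z = 3.08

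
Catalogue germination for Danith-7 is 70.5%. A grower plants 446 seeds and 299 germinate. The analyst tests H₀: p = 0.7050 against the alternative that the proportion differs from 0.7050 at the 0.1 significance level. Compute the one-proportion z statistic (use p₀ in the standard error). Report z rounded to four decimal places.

p̂ = 299/446 ≈ 0.670404.
Standard error under H₀: √(0.705×0.295/446) = 0.021594.
z = (0.670404 − 0.705)/0.021594 = -0.034596/0.021594 = -1.6021.
p-value = 2·P(Z > 1.602) ≈ 0.1091; since p > α = 0.1, fail to reject H₀.

z = -1.6021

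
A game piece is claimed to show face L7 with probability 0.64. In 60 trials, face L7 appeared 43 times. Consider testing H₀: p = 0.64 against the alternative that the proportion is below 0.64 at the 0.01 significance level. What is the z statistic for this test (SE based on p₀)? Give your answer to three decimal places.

p̂ = 43/60 = 0.71667.
Under H₀, SE = √(0.64·0.36/60) = √(0.00384) = 0.06197.
z = (0.71667 − 0.64)/0.06197 = 0.07667/0.06197 = 1.237.
p-value = P(Z < 1.237) ≈ 0.8920. With α = 0.01, fail to reject H₀.

z = 1.237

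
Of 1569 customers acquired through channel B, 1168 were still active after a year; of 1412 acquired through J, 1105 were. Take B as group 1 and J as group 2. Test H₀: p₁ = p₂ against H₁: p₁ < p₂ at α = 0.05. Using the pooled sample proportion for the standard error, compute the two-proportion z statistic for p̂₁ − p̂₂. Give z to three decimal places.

z = -2.444

p̂₁ = 1168/1569 ≈ 0.744423, p̂₂ = 1105/1412 ≈ 0.782578.
Pooled p̂ = (1168+1105)/(1569+1412) = 2273/2981 = 0.762496.
SE = √(0.181096 × 0.00134556) = 0.015610.
z = (0.744423 − 0.782578)/0.015610 = -0.038155/0.015610 = -2.444.
p-value = P(Z < -2.444) ≈ 0.0073; since p < α = 0.05, reject H₀.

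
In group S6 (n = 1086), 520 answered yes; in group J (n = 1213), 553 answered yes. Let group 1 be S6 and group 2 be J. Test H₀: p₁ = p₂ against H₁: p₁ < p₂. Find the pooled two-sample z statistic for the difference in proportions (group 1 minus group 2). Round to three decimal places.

z = 1.100

p̂₁ = 520/1086 ≈ 0.47882, p̂₂ = 553/1213 ≈ 0.45589.
Pooled p̂ = (520+553)/(1086+1213) = 1073/2299 = 0.46672.
SE = √(p̂(1−p̂)(1/n₁+1/n₂)) = √(0.46672·0.53328·0.00174521) = √(0.000434371) = 0.02084.
z = (0.47882 − 0.45589)/0.02084 = 0.02293/0.02084 = 1.100.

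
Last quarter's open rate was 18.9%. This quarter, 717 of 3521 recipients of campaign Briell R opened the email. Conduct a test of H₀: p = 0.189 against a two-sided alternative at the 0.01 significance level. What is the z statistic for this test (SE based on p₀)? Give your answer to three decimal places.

p̂ = 717/3521 ≈ 0.20364.
Standard error under H₀: √(0.189×0.811/3521) = 0.00660.
z = (0.20364 − 0.189)/0.00660 = 0.01464/0.00660 = 2.218.
p-value = 2·P(Z > 2.218) ≈ 0.0265. With α = 0.01, fail to reject H₀.

z = 2.218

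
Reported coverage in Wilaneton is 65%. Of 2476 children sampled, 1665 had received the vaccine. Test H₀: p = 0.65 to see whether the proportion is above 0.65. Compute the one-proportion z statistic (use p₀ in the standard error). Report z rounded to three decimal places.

p̂ = 1665/2476 ≈ 0.672456.
SE = √(p₀(1−p₀)/n) = √(0.2275/2476) = 0.009586.
z = (0.672456 − 0.65)/0.009586 = 0.022456/0.009586 = 2.343.

z = 2.343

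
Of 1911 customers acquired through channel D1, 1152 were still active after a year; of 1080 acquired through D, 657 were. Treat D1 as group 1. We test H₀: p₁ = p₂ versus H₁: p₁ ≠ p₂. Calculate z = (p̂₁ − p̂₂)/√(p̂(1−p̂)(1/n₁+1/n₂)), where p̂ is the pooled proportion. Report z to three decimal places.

z = -0.296

p̂₁ = 1152/1911 = 0.60283, p̂₂ = 657/1080 = 0.60833.
Pooled p̂ = (1152+657)/(1911+1080) = 1809/2991 = 0.60481.
SE = √(0.239014 × 0.00144921) = 0.01861.
z = (0.60283 − 0.60833)/0.01861 = -0.00550/0.01861 = -0.296.
Two-sided p-value ≈ 2·Φ(−0.296) = 0.7673.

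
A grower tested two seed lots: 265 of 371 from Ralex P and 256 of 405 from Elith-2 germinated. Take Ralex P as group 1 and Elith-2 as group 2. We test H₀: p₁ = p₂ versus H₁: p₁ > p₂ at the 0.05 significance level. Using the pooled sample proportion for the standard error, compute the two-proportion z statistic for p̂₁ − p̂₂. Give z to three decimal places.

p̂₁ = 265/371 = 0.71429, p̂₂ = 256/405 = 0.63210.
Pooled p̂ = (265+256)/(371+405) = 521/776 = 0.67139.
SE = √(p̂(1−p̂)(1/n₁+1/n₂)) = √(0.67139·0.32861·0.00516455) = √(0.00113943) = 0.03376.
z = (0.71429 − 0.63210)/0.03376 = 0.08219/0.03376 = 2.435.
p-value = P(Z > 2.435) ≈ 0.0075, so at α = 0.05 we reject H₀.

z = 2.435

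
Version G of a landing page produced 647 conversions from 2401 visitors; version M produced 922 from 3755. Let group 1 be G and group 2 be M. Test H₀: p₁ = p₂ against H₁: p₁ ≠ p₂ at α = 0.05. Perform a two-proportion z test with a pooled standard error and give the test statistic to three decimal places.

p̂₁ = 647/2401 ≈ 0.269471, p̂₂ = 922/3755 ≈ 0.245539.
Pooled p̂ = (647+922)/(2401+3755) = 1569/6156 = 0.254873.
SE = √(p̂(1−p̂)(1/n₁+1/n₂)) = √(0.254873·0.745127·0.000682805) = √(0.000129673) = 0.011387.
z = (0.269471 − 0.245539)/0.011387 = 0.023932/0.011387 = 2.102.
Two-sided p-value ≈ 2·Φ(−2.102) = 0.0356; since p < α = 0.05, reject H₀.

z = 2.102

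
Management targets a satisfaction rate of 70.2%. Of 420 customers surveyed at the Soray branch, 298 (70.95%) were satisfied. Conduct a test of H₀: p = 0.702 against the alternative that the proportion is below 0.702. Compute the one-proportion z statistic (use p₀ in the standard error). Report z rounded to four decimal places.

z = 0.3371

p̂ = 298/420 = 0.709524.
SE = √(p₀(1−p₀)/n) = √(0.2092/420) = 0.022318.
z = (0.709524 − 0.702)/0.022318 = 0.007524/0.022318 = 0.3371.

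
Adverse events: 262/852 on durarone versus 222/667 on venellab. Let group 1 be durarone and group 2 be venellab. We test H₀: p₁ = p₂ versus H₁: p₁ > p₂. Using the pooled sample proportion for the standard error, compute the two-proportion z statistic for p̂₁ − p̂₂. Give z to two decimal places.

z = -1.05

p̂₁ = 262/852 = 0.3075, p̂₂ = 222/667 = 0.3328.
Pooled p̂ = (262+222)/(852+667) = 484/1519 = 0.3186.
SE = √(0.217105 × 0.00267296) = 0.0241.
z = (0.3075 − 0.3328)/0.0241 = -0.0253/0.0241 = -1.05.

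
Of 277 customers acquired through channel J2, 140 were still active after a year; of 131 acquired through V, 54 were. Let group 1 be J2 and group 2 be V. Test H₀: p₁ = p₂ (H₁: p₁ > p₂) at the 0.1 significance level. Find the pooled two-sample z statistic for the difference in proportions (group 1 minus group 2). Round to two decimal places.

p̂₁ = 140/277 ≈ 0.5054, p̂₂ = 54/131 ≈ 0.4122.
Pooled p̂ = (140+54)/(277+131) = 194/408 = 0.4755.
SE = √(0.249399 × 0.0112437) = 0.0530.
z = (0.5054 − 0.4122)/0.0530 = 0.0932/0.0530 = 1.76.
p-value = P(Z > 1.760) ≈ 0.0392, so at α = 0.1 we reject H₀.

z = 1.76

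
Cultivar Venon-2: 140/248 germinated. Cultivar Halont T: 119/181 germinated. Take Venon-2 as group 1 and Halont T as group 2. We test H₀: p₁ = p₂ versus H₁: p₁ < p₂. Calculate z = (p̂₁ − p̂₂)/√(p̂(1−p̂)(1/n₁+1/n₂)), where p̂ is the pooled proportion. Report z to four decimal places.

z = -1.9437

p̂₁ = 140/248 = 0.564516, p̂₂ = 119/181 = 0.657459.
Pooled p̂ = (140+119)/(248+181) = 259/429 = 0.603730.
SE = √(0.23924 × 0.00955712) = 0.047817.
z = (0.564516 − 0.657459)/0.047817 = -0.092943/0.047817 = -1.9437.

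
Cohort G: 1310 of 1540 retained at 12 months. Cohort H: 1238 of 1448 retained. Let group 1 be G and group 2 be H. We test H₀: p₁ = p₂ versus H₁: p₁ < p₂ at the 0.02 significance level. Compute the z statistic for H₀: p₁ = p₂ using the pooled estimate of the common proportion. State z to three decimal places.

z = -0.333

p̂₁ = 1310/1540 = 0.85065, p̂₂ = 1238/1448 = 0.85497.
Pooled p̂ = (1310+1238)/(1540+1448) = 2548/2988 = 0.85274.
SE = √(p̂(1−p̂)(1/n₁+1/n₂)) = √(0.85274·0.14726·0.00133996) = √(0.000168261) = 0.01297.
z = (0.85065 − 0.85497)/0.01297 = -0.00432/0.01297 = -0.333.
p-value = P(Z < -0.333) ≈ 0.3695; since p > α = 0.02, fail to reject H₀.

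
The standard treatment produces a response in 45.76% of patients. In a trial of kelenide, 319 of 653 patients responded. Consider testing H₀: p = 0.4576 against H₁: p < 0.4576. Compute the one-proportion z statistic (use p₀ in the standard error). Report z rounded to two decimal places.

z = 1.59

p̂ = 319/653 ≈ 0.48851.
Standard error under H₀: √(0.4576×0.5424/653) = 0.01950.
z = (0.48851 − 0.4576)/0.01950 = 0.03091/0.01950 = 1.59.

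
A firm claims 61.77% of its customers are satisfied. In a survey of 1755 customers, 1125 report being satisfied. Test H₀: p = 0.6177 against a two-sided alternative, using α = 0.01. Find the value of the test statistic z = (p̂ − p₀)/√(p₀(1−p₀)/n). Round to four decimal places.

z = 2.0109

p̂ = 1125/1755 = 0.641026.
Under H₀, SE = √(0.6177·0.3823/1755) = √(0.000134557) = 0.011600.
z = (0.641026 − 0.6177)/0.011600 = 0.023326/0.011600 = 2.0109.
p-value = 2·P(Z > 2.011) ≈ 0.0443. With α = 0.01, fail to reject H₀.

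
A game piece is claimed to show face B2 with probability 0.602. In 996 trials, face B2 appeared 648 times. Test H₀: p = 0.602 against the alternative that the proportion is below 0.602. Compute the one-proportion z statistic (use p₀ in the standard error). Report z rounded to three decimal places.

z = 3.134

p̂ = 648/996 = 0.650602.
Standard error under H₀: √(0.602×0.398/996) = 0.015510.
z = (0.650602 − 0.602)/0.015510 = 0.048602/0.015510 = 3.134.
p-value = P(Z < 3.134) ≈ 0.9991.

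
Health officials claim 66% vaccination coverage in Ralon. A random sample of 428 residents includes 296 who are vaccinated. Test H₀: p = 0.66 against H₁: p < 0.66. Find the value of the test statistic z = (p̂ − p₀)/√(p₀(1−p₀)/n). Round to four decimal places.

z = 1.3796

p̂ = 296/428 ≈ 0.691589.
SE = √(p₀(1−p₀)/n) = √(0.2244/428) = 0.022898.
z = (0.691589 − 0.66)/0.022898 = 0.031589/0.022898 = 1.3796.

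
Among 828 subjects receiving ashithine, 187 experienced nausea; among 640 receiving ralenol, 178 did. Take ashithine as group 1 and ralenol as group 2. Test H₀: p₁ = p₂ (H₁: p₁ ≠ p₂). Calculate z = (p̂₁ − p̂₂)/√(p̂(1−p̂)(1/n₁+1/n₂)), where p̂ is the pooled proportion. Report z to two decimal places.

z = -2.30

p̂₁ = 187/828 = 0.2258, p̂₂ = 178/640 = 0.2781.
Pooled p̂ = (187+178)/(828+640) = 365/1468 = 0.2486.
SE = √(0.186817 × 0.00277023) = 0.0227.
z = (0.2258 − 0.2781)/0.0227 = -0.0523/0.0227 = -2.30.
Two-sided p-value ≈ 2·Φ(−2.298) = 0.0216.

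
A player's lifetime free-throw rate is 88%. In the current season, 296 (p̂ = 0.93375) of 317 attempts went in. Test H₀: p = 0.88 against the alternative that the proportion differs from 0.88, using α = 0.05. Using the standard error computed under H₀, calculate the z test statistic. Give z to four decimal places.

p̂ = 296/317 = 0.93375394.
Standard error under H₀: √(0.88×0.12/317) = 0.01825166.
z = (0.93375394 − 0.88)/0.01825166 = 0.05375394/0.01825166 = 2.9452.
Two-sided p-value ≈ 2·Φ(−2.945) = 0.0032. With α = 0.05, reject H₀.

z = 2.9452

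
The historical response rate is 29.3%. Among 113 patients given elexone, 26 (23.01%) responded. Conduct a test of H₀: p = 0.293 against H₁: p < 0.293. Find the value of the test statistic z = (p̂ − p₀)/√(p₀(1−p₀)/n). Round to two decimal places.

z = -1.47

p̂ = 26/113 ≈ 0.2301.
Under H₀, SE = √(0.293·0.707/113) = √(0.00183319) = 0.0428.
z = (0.2301 − 0.293)/0.0428 = -0.0629/0.0428 = -1.47.
p-value = P(Z < -1.469) ≈ 0.0709.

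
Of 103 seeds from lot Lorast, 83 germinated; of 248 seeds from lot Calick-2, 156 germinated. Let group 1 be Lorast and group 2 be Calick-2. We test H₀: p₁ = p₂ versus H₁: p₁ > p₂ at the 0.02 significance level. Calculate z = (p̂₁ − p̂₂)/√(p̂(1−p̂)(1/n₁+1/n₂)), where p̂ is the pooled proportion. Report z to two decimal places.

z = 3.24

p̂₁ = 83/103 = 0.8058, p̂₂ = 156/248 = 0.6290.
Pooled p̂ = (83+156)/(103+248) = 239/351 = 0.6809.
SE = √(0.217271 × 0.013741) = 0.0546.
z = (0.8058 − 0.6290)/0.0546 = 0.1768/0.0546 = 3.24.
p-value = P(Z > 3.236) ≈ 0.0006. With α = 0.02, reject H₀.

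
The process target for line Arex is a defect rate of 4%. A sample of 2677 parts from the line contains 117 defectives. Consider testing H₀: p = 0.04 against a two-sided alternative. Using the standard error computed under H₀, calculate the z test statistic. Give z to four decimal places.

z = 0.9784

p̂ = 117/2677 = 0.0437056.
Under H₀, SE = √(0.04·0.96/2677) = √(1.43444e-05) = 0.0037874.
z = (0.0437056 − 0.04)/0.0037874 = 0.0037056/0.0037874 = 0.9784.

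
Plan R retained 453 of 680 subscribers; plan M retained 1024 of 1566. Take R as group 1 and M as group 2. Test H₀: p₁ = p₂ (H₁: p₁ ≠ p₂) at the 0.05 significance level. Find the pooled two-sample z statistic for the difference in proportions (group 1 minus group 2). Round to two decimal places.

p̂₁ = 453/680 ≈ 0.6662, p̂₂ = 1024/1566 ≈ 0.6539.
Pooled p̂ = (453+1024)/(680+1566) = 1477/2246 = 0.6576.
SE = √(p̂(1−p̂)(1/n₁+1/n₂)) = √(0.6576·0.3424·0.00210916) = √(0.000474894) = 0.0218.
z = (0.6662 − 0.6539)/0.0218 = 0.0123/0.0218 = 0.56.
p-value = 2·P(Z > 0.564) ≈ 0.5731, so at α = 0.05 we fail to reject H₀.

z = 0.56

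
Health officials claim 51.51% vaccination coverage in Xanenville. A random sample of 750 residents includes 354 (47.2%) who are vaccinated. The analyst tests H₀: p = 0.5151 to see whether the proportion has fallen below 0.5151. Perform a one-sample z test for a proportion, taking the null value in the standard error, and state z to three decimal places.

z = -2.362

p̂ = 354/750 = 0.47200.
SE = √(p₀(1−p₀)/n) = √(0.24977/750) = 0.01825.
z = (0.47200 − 0.5151)/0.01825 = -0.04310/0.01825 = -2.362.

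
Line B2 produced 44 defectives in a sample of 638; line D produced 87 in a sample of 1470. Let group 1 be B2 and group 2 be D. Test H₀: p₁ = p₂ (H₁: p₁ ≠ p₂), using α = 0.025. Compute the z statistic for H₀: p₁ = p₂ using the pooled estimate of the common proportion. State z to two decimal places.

z = 0.85

p̂₁ = 44/638 = 0.068966, p̂₂ = 87/1470 = 0.059184.
Pooled p̂ = (44+87)/(638+1470) = 131/2108 = 0.062144.
SE = √(p̂(1−p̂)(1/n₁+1/n₂)) = √(0.062144·0.937856·0.00224767) = √(0.000130999) = 0.011445.
z = (0.068966 − 0.059184)/0.011445 = 0.009782/0.011445 = 0.85.
Two-sided p-value ≈ 2·Φ(−0.855) = 0.3927, so at α = 0.025 we fail to reject H₀.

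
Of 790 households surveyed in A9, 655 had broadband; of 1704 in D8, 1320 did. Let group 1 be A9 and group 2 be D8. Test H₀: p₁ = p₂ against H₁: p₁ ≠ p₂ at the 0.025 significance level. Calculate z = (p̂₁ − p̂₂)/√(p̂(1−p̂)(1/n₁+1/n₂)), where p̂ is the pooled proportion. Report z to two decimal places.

p̂₁ = 655/790 ≈ 0.82911, p̂₂ = 1320/1704 ≈ 0.77465.
Pooled p̂ = (655+1320)/(790+1704) = 1975/2494 = 0.79190.
SE = √(p̂(1−p̂)(1/n₁+1/n₂)) = √(0.79190·0.20810·0.00185268) = √(0.00030531) = 0.01747.
z = (0.82911 − 0.77465)/0.01747 = 0.05446/0.01747 = 3.12.
Two-sided p-value ≈ 2·Φ(−3.117) = 0.0018; since p < α = 0.025, reject H₀.

z = 3.12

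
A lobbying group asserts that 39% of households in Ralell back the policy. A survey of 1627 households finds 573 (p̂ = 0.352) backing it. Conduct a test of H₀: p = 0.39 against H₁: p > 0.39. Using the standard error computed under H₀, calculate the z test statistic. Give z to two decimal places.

p̂ = 573/1627 = 0.35218.
Under H₀, SE = √(0.39·0.61/1627) = √(0.00014622) = 0.01209.
z = (0.35218 − 0.39)/0.01209 = -0.03782/0.01209 = -3.13.

z = -3.13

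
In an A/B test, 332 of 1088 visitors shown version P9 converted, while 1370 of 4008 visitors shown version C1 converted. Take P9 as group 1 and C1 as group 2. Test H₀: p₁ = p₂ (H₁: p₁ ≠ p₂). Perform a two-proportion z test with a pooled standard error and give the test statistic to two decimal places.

z = -2.27

p̂₁ = 332/1088 = 0.30515, p̂₂ = 1370/4008 = 0.34182.
Pooled p̂ = (332+1370)/(1088+4008) = 1702/5096 = 0.33399.
SE = √(0.22244 × 0.00116862) = 0.01612.
z = (0.30515 − 0.34182)/0.01612 = -0.03667/0.01612 = -2.27.
p-value = 2·P(Z > 2.274) ≈ 0.0229.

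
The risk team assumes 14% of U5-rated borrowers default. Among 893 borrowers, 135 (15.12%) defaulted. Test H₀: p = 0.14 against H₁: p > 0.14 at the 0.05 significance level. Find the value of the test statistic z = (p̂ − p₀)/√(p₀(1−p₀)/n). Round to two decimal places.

p̂ = 135/893 ≈ 0.15118.
Under H₀, SE = √(0.14·0.86/893) = √(0.000134826) = 0.01161.
z = (0.15118 − 0.14)/0.01161 = 0.01118/0.01161 = 0.96.
p-value = P(Z > 0.962) ≈ 0.1679. With α = 0.05, fail to reject H₀.

z = 0.96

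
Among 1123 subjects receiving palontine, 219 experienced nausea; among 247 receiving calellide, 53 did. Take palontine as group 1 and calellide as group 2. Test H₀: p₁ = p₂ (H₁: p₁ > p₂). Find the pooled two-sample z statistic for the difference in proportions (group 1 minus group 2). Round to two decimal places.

z = -0.70

p̂₁ = 219/1123 = 0.1950, p̂₂ = 53/247 = 0.2146.
Pooled p̂ = (219+53)/(1123+247) = 272/1370 = 0.1985.
SE = √(0.159122 × 0.00493905) = 0.0280.
z = (0.1950 − 0.2146)/0.0280 = -0.0196/0.0280 = -0.70.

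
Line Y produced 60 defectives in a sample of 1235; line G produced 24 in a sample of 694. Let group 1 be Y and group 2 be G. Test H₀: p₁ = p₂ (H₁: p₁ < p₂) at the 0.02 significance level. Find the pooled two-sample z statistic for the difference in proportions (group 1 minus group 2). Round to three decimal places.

z = 1.446

p̂₁ = 60/1235 = 0.04858, p̂₂ = 24/694 = 0.03458.
Pooled p̂ = (60+24)/(1235+694) = 84/1929 = 0.04355.
SE = √(p̂(1−p̂)(1/n₁+1/n₂)) = √(0.04355·0.95645·0.00225064) = √(9.37383e-05) = 0.00968.
z = (0.04858 − 0.03458)/0.00968 = 0.01400/0.00968 = 1.446.
p-value = P(Z < 1.446) ≈ 0.9259. With α = 0.02, fail to reject H₀.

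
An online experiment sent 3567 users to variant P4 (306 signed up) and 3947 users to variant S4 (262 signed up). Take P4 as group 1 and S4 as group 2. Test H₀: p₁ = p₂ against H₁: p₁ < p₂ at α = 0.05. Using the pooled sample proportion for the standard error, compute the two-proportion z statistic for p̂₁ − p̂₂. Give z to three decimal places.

p̂₁ = 306/3567 ≈ 0.085786, p̂₂ = 262/3947 ≈ 0.066380.
Pooled p̂ = (306+262)/(3567+3947) = 568/7514 = 0.075592.
SE = √(0.069878 × 0.000533705) = 0.006107.
z = (0.085786 − 0.066380)/0.006107 = 0.019406/0.006107 = 3.178.
p-value = P(Z < 3.178) ≈ 0.9993. With α = 0.05, fail to reject H₀.

z = 3.178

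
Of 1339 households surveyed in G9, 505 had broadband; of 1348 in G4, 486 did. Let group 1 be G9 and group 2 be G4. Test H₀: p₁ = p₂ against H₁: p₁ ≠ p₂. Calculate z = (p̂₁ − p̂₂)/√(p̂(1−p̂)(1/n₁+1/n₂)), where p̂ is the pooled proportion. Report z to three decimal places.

p̂₁ = 505/1339 ≈ 0.377147, p̂₂ = 486/1348 ≈ 0.360534.
Pooled p̂ = (505+486)/(1339+1348) = 991/2687 = 0.368813.
SE = √(p̂(1−p̂)(1/n₁+1/n₂)) = √(0.368813·0.631187·0.00148867) = √(0.000346546) = 0.018616.
z = (0.377147 − 0.360534)/0.018616 = 0.016613/0.018616 = 0.892.

z = 0.892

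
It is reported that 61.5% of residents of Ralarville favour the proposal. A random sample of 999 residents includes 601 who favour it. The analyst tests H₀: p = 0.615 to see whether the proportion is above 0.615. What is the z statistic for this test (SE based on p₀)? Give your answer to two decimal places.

p̂ = 601/999 ≈ 0.6016.
Under H₀, SE = √(0.615·0.385/999) = √(0.000237012) = 0.0154.
z = (0.6016 − 0.615)/0.0154 = -0.0134/0.0154 = -0.87.
p-value = P(Z > -0.870) ≈ 0.8079.

z = -0.87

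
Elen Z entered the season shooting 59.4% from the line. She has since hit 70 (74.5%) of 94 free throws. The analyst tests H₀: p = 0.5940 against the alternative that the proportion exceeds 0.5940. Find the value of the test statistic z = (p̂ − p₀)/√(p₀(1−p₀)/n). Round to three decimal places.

z = 2.975

p̂ = 70/94 ≈ 0.74468.
Standard error under H₀: √(0.594×0.406/94) = 0.05065.
z = (0.74468 − 0.594)/0.05065 = 0.15068/0.05065 = 2.975.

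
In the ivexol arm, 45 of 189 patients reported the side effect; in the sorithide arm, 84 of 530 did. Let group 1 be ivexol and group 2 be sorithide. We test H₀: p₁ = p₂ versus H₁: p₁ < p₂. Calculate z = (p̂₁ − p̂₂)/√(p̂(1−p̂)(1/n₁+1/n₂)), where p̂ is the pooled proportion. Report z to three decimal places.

p̂₁ = 45/189 ≈ 0.23810, p̂₂ = 84/530 ≈ 0.15849.
Pooled p̂ = (45+84)/(189+530) = 129/719 = 0.17942.
SE = √(0.147226 × 0.0071778) = 0.03251.
z = (0.23810 − 0.15849)/0.03251 = 0.07961/0.03251 = 2.449.

z = 2.449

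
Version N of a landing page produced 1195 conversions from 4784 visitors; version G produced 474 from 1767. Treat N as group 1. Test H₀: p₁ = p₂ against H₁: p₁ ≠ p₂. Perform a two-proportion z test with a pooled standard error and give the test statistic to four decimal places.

p̂₁ = 1195/4784 = 0.2497910, p̂₂ = 474/1767 = 0.2682513.
Pooled p̂ = (1195+474)/(4784+1767) = 1669/6551 = 0.2547703.
SE = √(p̂(1−p̂)(1/n₁+1/n₂)) = √(0.2547703·0.7452297·0.000774961) = √(0.000147136) = 0.0121300.
z = (0.2497910 − 0.2682513)/0.0121300 = -0.0184603/0.0121300 = -1.5219.

z = -1.5219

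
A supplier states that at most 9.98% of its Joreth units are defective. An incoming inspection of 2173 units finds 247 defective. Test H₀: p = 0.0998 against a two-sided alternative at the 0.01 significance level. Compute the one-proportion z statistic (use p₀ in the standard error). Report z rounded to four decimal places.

z = 2.1568

p̂ = 247/2173 ≈ 0.113668.
Under H₀, SE = √(0.0998·0.9002/2173) = √(4.13437e-05) = 0.006430.
z = (0.113668 − 0.0998)/0.006430 = 0.013868/0.006430 = 2.1568.
Two-sided p-value ≈ 2·Φ(−2.157) = 0.0310, so at α = 0.01 we fail to reject H₀.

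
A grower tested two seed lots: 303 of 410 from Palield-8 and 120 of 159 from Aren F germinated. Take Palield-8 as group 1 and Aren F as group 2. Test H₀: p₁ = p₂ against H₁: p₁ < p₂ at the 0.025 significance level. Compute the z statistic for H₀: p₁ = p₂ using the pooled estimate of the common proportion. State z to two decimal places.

p̂₁ = 303/410 ≈ 0.7390, p̂₂ = 120/159 ≈ 0.7547.
Pooled p̂ = (303+120)/(410+159) = 423/569 = 0.7434.
SE = √(p̂(1−p̂)(1/n₁+1/n₂)) = √(0.7434·0.2566·0.00872833) = √(0.00166495) = 0.0408.
z = (0.7390 − 0.7547)/0.0408 = -0.0157/0.0408 = -0.38.
p-value = P(Z < -0.385) ≈ 0.3503; since p > α = 0.025, fail to reject H₀.

z = -0.38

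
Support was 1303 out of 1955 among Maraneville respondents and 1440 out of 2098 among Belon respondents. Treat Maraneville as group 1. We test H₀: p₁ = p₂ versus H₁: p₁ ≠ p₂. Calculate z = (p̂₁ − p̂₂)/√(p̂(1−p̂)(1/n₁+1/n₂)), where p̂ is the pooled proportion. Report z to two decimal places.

p̂₁ = 1303/1955 = 0.6665, p̂₂ = 1440/2098 = 0.6864.
Pooled p̂ = (1303+1440)/(1955+2098) = 2743/4053 = 0.6768.
SE = √(0.218748 × 0.000988153) = 0.0147.
z = (0.6665 − 0.6864)/0.0147 = -0.0199/0.0147 = -1.35.
p-value = 2·P(Z > 1.352) ≈ 0.1765.

z = -1.35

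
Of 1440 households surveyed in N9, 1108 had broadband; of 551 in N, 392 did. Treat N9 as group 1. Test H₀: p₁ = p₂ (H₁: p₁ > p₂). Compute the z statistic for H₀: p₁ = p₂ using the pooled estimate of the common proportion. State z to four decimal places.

z = 2.6867

p̂₁ = 1108/1440 ≈ 0.7694444, p̂₂ = 392/551 ≈ 0.7114338.
Pooled p̂ = (1108+392)/(1440+551) = 1500/1991 = 0.7533903.
SE = √(0.185793 × 0.00250933) = 0.0215920.
z = (0.7694444 − 0.7114338)/0.0215920 = 0.0580106/0.0215920 = 2.6867.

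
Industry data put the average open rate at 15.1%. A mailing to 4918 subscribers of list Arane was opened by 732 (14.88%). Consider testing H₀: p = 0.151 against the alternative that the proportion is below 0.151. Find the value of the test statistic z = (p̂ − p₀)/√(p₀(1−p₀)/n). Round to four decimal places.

z = -0.4229

p̂ = 732/4918 = 0.1488410.
Standard error under H₀: √(0.151×0.849/4918) = 0.0051056.
z = (0.1488410 − 0.151)/0.0051056 = -0.0021590/0.0051056 = -0.4229.
p-value = P(Z < -0.423) ≈ 0.3362.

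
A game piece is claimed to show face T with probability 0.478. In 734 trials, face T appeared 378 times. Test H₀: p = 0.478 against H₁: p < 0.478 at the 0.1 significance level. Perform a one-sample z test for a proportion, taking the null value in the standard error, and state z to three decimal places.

p̂ = 378/734 = 0.51499.
Under H₀, SE = √(0.478·0.522/734) = √(0.00033994) = 0.01844.
z = (0.51499 − 0.478)/0.01844 = 0.03699/0.01844 = 2.006.
p-value = P(Z < 2.006) ≈ 0.9776; since p > α = 0.1, fail to reject H₀.

z = 2.006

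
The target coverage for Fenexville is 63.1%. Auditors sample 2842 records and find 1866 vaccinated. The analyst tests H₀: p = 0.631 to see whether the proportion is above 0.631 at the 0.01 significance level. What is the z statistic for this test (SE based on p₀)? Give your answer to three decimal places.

p̂ = 1866/2842 = 0.656580.
Under H₀, SE = √(0.631·0.369/2842) = √(8.19279e-05) = 0.009051.
z = (0.656580 − 0.631)/0.009051 = 0.025580/0.009051 = 2.826.
p-value = P(Z > 2.826) ≈ 0.0024, so at α = 0.01 we reject H₀.

z = 2.826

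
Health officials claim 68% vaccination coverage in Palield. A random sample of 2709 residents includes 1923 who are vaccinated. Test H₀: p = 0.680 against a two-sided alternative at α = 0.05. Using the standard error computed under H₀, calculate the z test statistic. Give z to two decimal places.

p̂ = 1923/2709 = 0.70986.
Standard error under H₀: √(0.68×0.32/2709) = 0.00896.
z = (0.70986 − 0.68)/0.00896 = 0.02986/0.00896 = 3.33.
Two-sided p-value ≈ 2·Φ(−3.331) = 0.0009; since p < α = 0.05, reject H₀.

z = 3.33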